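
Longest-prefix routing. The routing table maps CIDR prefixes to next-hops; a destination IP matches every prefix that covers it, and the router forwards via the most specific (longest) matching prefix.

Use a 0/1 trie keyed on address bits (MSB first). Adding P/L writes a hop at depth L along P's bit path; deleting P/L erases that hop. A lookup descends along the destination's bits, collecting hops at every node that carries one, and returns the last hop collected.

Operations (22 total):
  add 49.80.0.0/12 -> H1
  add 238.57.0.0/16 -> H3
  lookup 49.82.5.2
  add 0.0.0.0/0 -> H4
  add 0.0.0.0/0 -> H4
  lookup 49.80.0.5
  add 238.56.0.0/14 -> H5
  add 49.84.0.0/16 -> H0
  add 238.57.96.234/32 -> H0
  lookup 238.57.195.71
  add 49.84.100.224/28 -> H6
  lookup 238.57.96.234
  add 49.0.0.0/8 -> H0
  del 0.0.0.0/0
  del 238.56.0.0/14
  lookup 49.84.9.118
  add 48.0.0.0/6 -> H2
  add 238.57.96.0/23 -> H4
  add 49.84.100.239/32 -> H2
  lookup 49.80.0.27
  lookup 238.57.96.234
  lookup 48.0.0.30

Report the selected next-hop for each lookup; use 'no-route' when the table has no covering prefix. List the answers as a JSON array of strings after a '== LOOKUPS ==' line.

Trace:
  add 49.80.0.0/12 -> H1 at depth 12
  add 238.57.0.0/16 -> H3 at depth 16
  lookup 49.82.5.2: bits 001100010101 walk d0:-→d1:-→d2:-→d3:-→d4:-→d5:-→d6:-→d7:-→d8:-→d9:-→d10:-→d11:-→d12:H1 -> H1
  add 0.0.0.0/0 -> H4 at depth 0
  add 0.0.0.0/0 -> H4 at depth 0
  lookup 49.80.0.5: bits 001100010101 walk d0:H4→d1:-→d2:-→d3:-→d4:-→d5:-→d6:-→d7:-→d8:-→d9:-→d10:-→d11:-→d12:H1 -> H1
  add 238.56.0.0/14 -> H5 at depth 14
  add 49.84.0.0/16 -> H0 at depth 16
  add 238.57.96.234/32 -> H0 at depth 32
  lookup 238.57.195.71: bits 1110111000111001 walk d0:H4→d1:-→d2:-→d3:-→d4:-→d5:-→d6:-→d7:-→d8:-→d9:-→d10:-→d11:-→d12:-→d13:-→d14:H5→d15:-→d16:H3 -> H3
  add 49.84.100.224/28 -> H6 at depth 28
  lookup 238.57.96.234: bits 11101110001110010110000011101010 walk d0:H4→d1:-→d2:-→d3:-→d4:-→d5:-→d6:-→d7:-→d8:-→d9:-→d10:-→d11:-→d12:-→d13:-→d14:H5→d15:-→d16:H3→d17:-→d18:-→d19:-→d20:-→d21:-→d22:-→d23:-→d24:-→d25:-→d26:-→d27:-→d28:-→d29:-→d30:-→d31:-→d32:H0 -> H0
  add 49.0.0.0/8 -> H0 at depth 8
  - 0.0.0.0/0 clear@0
  - 238.56.0.0/14 clear@14
  lookup 49.84.9.118: bits 00110001010101000 walk d0:-→d1:-→d2:-→d3:-→d4:-→d5:-→d6:-→d7:-→d8:H0→d9:-→d10:-→d11:-→d12:H1→d13:-→d14:-→d15:-→d16:H0→d17:- -> H0
  add 48.0.0.0/6 -> H2 at depth 6
  add 238.57.96.0/23 -> H4 at depth 23
  add 49.84.100.239/32 -> H2 at depth 32
  lookup 49.80.0.27: bits 0011000101010 walk d0:-→d1:-→d2:-→d3:-→d4:-→d5:-→d6:H2→d7:-→d8:H0→d9:-→d10:-→d11:-→d12:H1→d13:- -> H1
  lookup 238.57.96.234: bits 11101110001110010110000011101010 walk d0:-→d1:-→d2:-→d3:-→d4:-→d5:-→d6:-→d7:-→d8:-→d9:-→d10:-→d11:-→d12:-→d13:-→d14:-→d15:-→d16:H3→d17:-→d18:-→d19:-→d20:-→d21:-→d22:-→d23:H4→d24:-→d25:-→d26:-→d27:-→d28:-→d29:-→d30:-→d31:-→d32:H0 -> H0
  lookup 48.0.0.30: bits 0011000 walk d0:-→d1:-→d2:-→d3:-→d4:-→d5:-→d6:H2→d7:- -> H2

== LOOKUPS ==
["H1","H1","H3","H0","H0","H1","H0","H2"]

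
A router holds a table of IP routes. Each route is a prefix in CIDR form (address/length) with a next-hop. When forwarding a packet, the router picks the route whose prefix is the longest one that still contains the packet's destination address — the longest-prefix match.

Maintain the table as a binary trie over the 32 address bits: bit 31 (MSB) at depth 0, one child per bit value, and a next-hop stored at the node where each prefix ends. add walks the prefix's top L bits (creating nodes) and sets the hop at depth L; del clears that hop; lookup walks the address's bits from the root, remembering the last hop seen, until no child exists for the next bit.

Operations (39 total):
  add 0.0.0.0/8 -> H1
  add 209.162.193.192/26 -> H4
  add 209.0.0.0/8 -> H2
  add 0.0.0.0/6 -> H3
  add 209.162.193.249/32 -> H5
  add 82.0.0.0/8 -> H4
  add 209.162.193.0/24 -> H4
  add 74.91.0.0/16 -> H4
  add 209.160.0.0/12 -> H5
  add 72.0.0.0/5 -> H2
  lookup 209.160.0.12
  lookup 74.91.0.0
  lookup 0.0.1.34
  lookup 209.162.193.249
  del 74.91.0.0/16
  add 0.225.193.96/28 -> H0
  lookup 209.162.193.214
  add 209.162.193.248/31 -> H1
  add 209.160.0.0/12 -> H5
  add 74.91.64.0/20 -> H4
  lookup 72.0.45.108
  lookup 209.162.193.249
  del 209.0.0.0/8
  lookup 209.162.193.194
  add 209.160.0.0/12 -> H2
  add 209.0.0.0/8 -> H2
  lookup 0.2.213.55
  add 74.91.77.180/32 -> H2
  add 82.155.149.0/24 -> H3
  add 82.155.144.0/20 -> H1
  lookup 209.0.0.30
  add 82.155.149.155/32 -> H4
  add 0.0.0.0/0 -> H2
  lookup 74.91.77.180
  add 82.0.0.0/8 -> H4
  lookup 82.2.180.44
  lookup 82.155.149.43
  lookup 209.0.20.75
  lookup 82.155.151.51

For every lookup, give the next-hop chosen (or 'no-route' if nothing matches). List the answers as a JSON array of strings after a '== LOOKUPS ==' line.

Process each operation:
  add 0.0.0.0/8 -> H1 at depth 8
  add 209.162.193.192/26 -> H4 at depth 26
  add 209.0.0.0/8 -> H2 at depth 8
  add 0.0.0.0/6 -> H3 at depth 6
  add 209.162.193.249/32 -> H5 at depth 32
  add 82.0.0.0/8 -> H4 at depth 8
  add 209.162.193.0/24 -> H4 at depth 24
  add 74.91.0.0/16 -> H4 at depth 16
  add 209.160.0.0/12 -> H5 at depth 12
  add 72.0.0.0/5 -> H2 at depth 5
  ? 209.160.0.12  path d0:-→d1:-→d2:-→d3:-→d4:-→d5:-→d6:-→d7:-→d8:H2→d9:-→d10:-→d11:-→d12:H5→d13:-→d14:-  best=H5
  ? 74.91.0.0  path d0:-→d1:-→d2:-→d3:-→d4:-→d5:H2→d6:-→d7:-→d8:-→d9:-→d10:-→d11:-→d12:-→d13:-→d14:-→d15:-→d16:H4  best=H4
  ? 0.0.1.34  path d0:-→d1:-→d2:-→d3:-→d4:-→d5:-→d6:H3→d7:-→d8:H1  best=H1
  ? 209.162.193.249  path d0:-→d1:-→d2:-→d3:-→d4:-→d5:-→d6:-→d7:-→d8:H2→d9:-→d10:-→d11:-→d12:H5→d13:-→d14:-→d15:-→d16:-→d17:-→d18:-→d19:-→d20:-→d21:-→d22:-→d23:-→d24:H4→d25:-→d26:H4→d27:-→d28:-→d29:-→d30:-→d31:-→d32:H5  best=H5
  del 74.91.0.0/16 (clear depth 16)
  add 0.225.193.96/28 -> H0 at depth 28
  ? 209.162.193.214  path d0:-→d1:-→d2:-→d3:-→d4:-→d5:-→d6:-→d7:-→d8:H2→d9:-→d10:-→d11:-→d12:H5→d13:-→d14:-→d15:-→d16:-→d17:-→d18:-→d19:-→d20:-→d21:-→d22:-→d23:-→d24:H4→d25:-→d26:H4  best=H4
  add 209.162.193.248/31 -> H1 at depth 31
  add 209.160.0.0/12 -> H5 at depth 12
  add 74.91.64.0/20 -> H4 at depth 20
  ? 72.0.45.108  path d0:-→d1:-→d2:-→d3:-→d4:-→d5:H2→d6:-  best=H2
  ? 209.162.193.249  path d0:-→d1:-→d2:-→d3:-→d4:-→d5:-→d6:-→d7:-→d8:H2→d9:-→d10:-→d11:-→d12:H5→d13:-→d14:-→d15:-→d16:-→d17:-→d18:-→d19:-→d20:-→d21:-→d22:-→d23:-→d24:H4→d25:-→d26:H4→d27:-→d28:-→d29:-→d30:-→d31:H1→d32:H5  best=H5
  del 209.0.0.0/8 (clear depth 8)
  ? 209.162.193.194  path d0:-→d1:-→d2:-→d3:-→d4:-→d5:-→d6:-→d7:-→d8:-→d9:-→d10:-→d11:-→d12:H5→d13:-→d14:-→d15:-→d16:-→d17:-→d18:-→d19:-→d20:-→d21:-→d22:-→d23:-→d24:H4→d25:-→d26:H4  best=H4
  add 209.160.0.0/12 -> H2 at depth 12
  add 209.0.0.0/8 -> H2 at depth 8
  ? 0.2.213.55  path d0:-→d1:-→d2:-→d3:-→d4:-→d5:-→d6:H3→d7:-→d8:H1  best=H1
  add 74.91.77.180/32 -> H2 at depth 32
  add 82.155.149.0/24 -> H3 at depth 24
  add 82.155.144.0/20 -> H1 at depth 20
  ? 209.0.0.30  path d0:-→d1:-→d2:-→d3:-→d4:-→d5:-→d6:-→d7:-→d8:H2  best=H2
  add 82.155.149.155/32 -> H4 at depth 32
  add 0.0.0.0/0 -> H2 at depth 0
  ? 74.91.77.180  path d0:H2→d1:-→d2:-→d3:-→d4:-→d5:H2→d6:-→d7:-→d8:-→d9:-→d10:-→d11:-→d12:-→d13:-→d14:-→d15:-→d16:-→d17:-→d18:-→d19:-→d20:H4→d21:-→d22:-→d23:-→d24:-→d25:-→d26:-→d27:-→d28:-→d29:-→d30:-→d31:-→d32:H2  best=H2
  add 82.0.0.0/8 -> H4 at depth 8
  ? 82.2.180.44  path d0:H2→d1:-→d2:-→d3:-→d4:-→d5:-→d6:-→d7:-→d8:H4  best=H4
  ? 82.155.149.43  path d0:H2→d1:-→d2:-→d3:-→d4:-→d5:-→d6:-→d7:-→d8:H4→d9:-→d10:-→d11:-→d12:-→d13:-→d14:-→d15:-→d16:-→d17:-→d18:-→d19:-→d20:H1→d21:-→d22:-→d23:-→d24:H3  best=H3
  ? 209.0.20.75  path d0:H2→d1:-→d2:-→d3:-→d4:-→d5:-→d6:-→d7:-→d8:H2  best=H2
  ? 82.155.151.51  path d0:H2→d1:-→d2:-→d3:-→d4:-→d5:-→d6:-→d7:-→d8:H4→d9:-→d10:-→d11:-→d12:-→d13:-→d14:-→d15:-→d16:-→d17:-→d18:-→d19:-→d20:H1→d21:-→d22:-  best=H1

== LOOKUPS ==
["H5","H4","H1","H5","H4","H2","H5","H4","H1","H2","H2","H4","H3","H2","H1"]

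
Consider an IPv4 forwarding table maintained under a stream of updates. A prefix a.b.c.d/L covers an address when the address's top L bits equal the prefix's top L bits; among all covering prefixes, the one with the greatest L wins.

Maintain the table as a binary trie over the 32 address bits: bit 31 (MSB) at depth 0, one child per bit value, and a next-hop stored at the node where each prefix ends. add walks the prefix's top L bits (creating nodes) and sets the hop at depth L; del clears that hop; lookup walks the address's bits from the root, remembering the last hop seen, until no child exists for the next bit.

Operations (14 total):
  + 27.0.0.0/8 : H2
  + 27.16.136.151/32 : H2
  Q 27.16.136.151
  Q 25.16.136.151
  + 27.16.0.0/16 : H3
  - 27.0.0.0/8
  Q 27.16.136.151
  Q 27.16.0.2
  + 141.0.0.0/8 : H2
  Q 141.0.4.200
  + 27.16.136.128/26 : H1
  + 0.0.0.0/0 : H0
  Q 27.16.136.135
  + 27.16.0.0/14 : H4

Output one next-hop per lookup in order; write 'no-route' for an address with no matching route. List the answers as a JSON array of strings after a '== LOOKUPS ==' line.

Apply in order:
  + 27.0.0.0/8 (H2) depth=8
  + 27.16.136.151/32 (H2) depth=32
  lookup 27.16.136.151: bits 00011011000100001000100010010111 walk d0:-→d1:-→d2:-→d3:-→d4:-→d5:-→d6:-→d7:-→d8:H2→d9:-→d10:-→d11:-→d12:-→d13:-→d14:-→d15:-→d16:-→d17:-→d18:-→d19:-→d20:-→d21:-→d22:-→d23:-→d24:-→d25:-→d26:-→d27:-→d28:-→d29:-→d30:-→d31:-→d32:H2 -> H2
  lookup 25.16.136.151: bits 000110 walk d0:-→d1:-→d2:-→d3:-→d4:-→d5:-→d6:- -> no-route
  + 27.16.0.0/16 (H3) depth=16
  - 27.0.0.0/8 clear@8
  lookup 27.16.136.151: bits 00011011000100001000100010010111 walk d0:-→d1:-→d2:-→d3:-→d4:-→d5:-→d6:-→d7:-→d8:-→d9:-→d10:-→d11:-→d12:-→d13:-→d14:-→d15:-→d16:H3→d17:-→d18:-→d19:-→d20:-→d21:-→d22:-→d23:-→d24:-→d25:-→d26:-→d27:-→d28:-→d29:-→d30:-→d31:-→d32:H2 -> H2
  lookup 27.16.0.2: bits 0001101100010000 walk d0:-→d1:-→d2:-→d3:-→d4:-→d5:-→d6:-→d7:-→d8:-→d9:-→d10:-→d11:-→d12:-→d13:-→d14:-→d15:-→d16:H3 -> H3
  + 141.0.0.0/8 (H2) depth=8
  lookup 141.0.4.200: bits 10001101 walk d0:-→d1:-→d2:-→d3:-→d4:-→d5:-→d6:-→d7:-→d8:H2 -> H2
  + 27.16.136.128/26 (H1) depth=26
  + 0.0.0.0/0 (H0) depth=0
  lookup 27.16.136.135: bits 000110110001000010001000100 walk d0:H0→d1:-→d2:-→d3:-→d4:-→d5:-→d6:-→d7:-→d8:-→d9:-→d10:-→d11:-→d12:-→d13:-→d14:-→d15:-→d16:H3→d17:-→d18:-→d19:-→d20:-→d21:-→d22:-→d23:-→d24:-→d25:-→d26:H1→d27:- -> H1
  + 27.16.0.0/14 (H4) depth=14

== LOOKUPS ==
["H2","no-route","H2","H3","H2","H1"]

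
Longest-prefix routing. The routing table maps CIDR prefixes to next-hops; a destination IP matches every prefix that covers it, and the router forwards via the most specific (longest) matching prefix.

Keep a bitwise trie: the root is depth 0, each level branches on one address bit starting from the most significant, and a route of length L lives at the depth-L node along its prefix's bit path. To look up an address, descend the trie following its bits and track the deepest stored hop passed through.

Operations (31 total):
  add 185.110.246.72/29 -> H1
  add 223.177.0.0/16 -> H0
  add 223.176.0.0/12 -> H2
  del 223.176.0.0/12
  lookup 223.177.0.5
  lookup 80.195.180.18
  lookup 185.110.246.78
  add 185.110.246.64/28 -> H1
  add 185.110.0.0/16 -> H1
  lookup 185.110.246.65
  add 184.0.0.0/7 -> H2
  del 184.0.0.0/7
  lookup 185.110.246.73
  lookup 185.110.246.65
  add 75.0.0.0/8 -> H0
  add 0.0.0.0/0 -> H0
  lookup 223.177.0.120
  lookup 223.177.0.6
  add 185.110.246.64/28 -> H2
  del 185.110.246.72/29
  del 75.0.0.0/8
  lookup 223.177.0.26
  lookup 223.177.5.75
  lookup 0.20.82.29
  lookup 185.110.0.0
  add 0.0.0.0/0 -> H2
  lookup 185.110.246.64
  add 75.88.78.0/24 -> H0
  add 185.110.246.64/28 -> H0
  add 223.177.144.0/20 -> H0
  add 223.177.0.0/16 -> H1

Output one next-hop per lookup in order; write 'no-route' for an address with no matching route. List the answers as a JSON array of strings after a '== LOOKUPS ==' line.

Process each operation:
  + 185.110.246.72/29 (H1) depth=29
  + 223.177.0.0/16 (H0) depth=16
  + 223.176.0.0/12 (H2) depth=12
  - 223.176.0.0/12 clear@12
  ? 223.177.0.5  path d0:-→d1:-→d2:-→d3:-→d4:-→d5:-→d6:-→d7:-→d8:-→d9:-→d10:-→d11:-→d12:-→d13:-→d14:-→d15:-→d16:H0  best=H0
  ? 80.195.180.18  path d0:-  best=no-route
  ? 185.110.246.78  path d0:-→d1:-→d2:-→d3:-→d4:-→d5:-→d6:-→d7:-→d8:-→d9:-→d10:-→d11:-→d12:-→d13:-→d14:-→d15:-→d16:-→d17:-→d18:-→d19:-→d20:-→d21:-→d22:-→d23:-→d24:-→d25:-→d26:-→d27:-→d28:-→d29:H1  best=H1
  + 185.110.246.64/28 (H1) depth=28
  + 185.110.0.0/16 (H1) depth=16
  ? 185.110.246.65  path d0:-→d1:-→d2:-→d3:-→d4:-→d5:-→d6:-→d7:-→d8:-→d9:-→d10:-→d11:-→d12:-→d13:-→d14:-→d15:-→d16:H1→d17:-→d18:-→d19:-→d20:-→d21:-→d22:-→d23:-→d24:-→d25:-→d26:-→d27:-→d28:H1  best=H1
  + 184.0.0.0/7 (H2) depth=7
  - 184.0.0.0/7 clear@7
  ? 185.110.246.73  path d0:-→d1:-→d2:-→d3:-→d4:-→d5:-→d6:-→d7:-→d8:-→d9:-→d10:-→d11:-→d12:-→d13:-→d14:-→d15:-→d16:H1→d17:-→d18:-→d19:-→d20:-→d21:-→d22:-→d23:-→d24:-→d25:-→d26:-→d27:-→d28:H1→d29:H1  best=H1
  ? 185.110.246.65  path d0:-→d1:-→d2:-→d3:-→d4:-→d5:-→d6:-→d7:-→d8:-→d9:-→d10:-→d11:-→d12:-→d13:-→d14:-→d15:-→d16:H1→d17:-→d18:-→d19:-→d20:-→d21:-→d22:-→d23:-→d24:-→d25:-→d26:-→d27:-→d28:H1  best=H1
  + 75.0.0.0/8 (H0) depth=8
  + 0.0.0.0/0 (H0) depth=0
  ? 223.177.0.120  path d0:H0→d1:-→d2:-→d3:-→d4:-→d5:-→d6:-→d7:-→d8:-→d9:-→d10:-→d11:-→d12:-→d13:-→d14:-→d15:-→d16:H0  best=H0
  ? 223.177.0.6  path d0:H0→d1:-→d2:-→d3:-→d4:-→d5:-→d6:-→d7:-→d8:-→d9:-→d10:-→d11:-→d12:-→d13:-→d14:-→d15:-→d16:H0  best=H0
  + 185.110.246.64/28 (H2) depth=28
  - 185.110.246.72/29 clear@29
  - 75.0.0.0/8 clear@8
  ? 223.177.0.26  path d0:H0→d1:-→d2:-→d3:-→d4:-→d5:-→d6:-→d7:-→d8:-→d9:-→d10:-→d11:-→d12:-→d13:-→d14:-→d15:-→d16:H0  best=H0
  ? 223.177.5.75  path d0:H0→d1:-→d2:-→d3:-→d4:-→d5:-→d6:-→d7:-→d8:-→d9:-→d10:-→d11:-→d12:-→d13:-→d14:-→d15:-→d16:H0  best=H0
  ? 0.20.82.29  path d0:H0→d1:-  best=H0
  ? 185.110.0.0  path d0:H0→d1:-→d2:-→d3:-→d4:-→d5:-→d6:-→d7:-→d8:-→d9:-→d10:-→d11:-→d12:-→d13:-→d14:-→d15:-→d16:H1  best=H1
  + 0.0.0.0/0 (H2) depth=0
  ? 185.110.246.64  path d0:H2→d1:-→d2:-→d3:-→d4:-→d5:-→d6:-→d7:-→d8:-→d9:-→d10:-→d11:-→d12:-→d13:-→d14:-→d15:-→d16:H1→d17:-→d18:-→d19:-→d20:-→d21:-→d22:-→d23:-→d24:-→d25:-→d26:-→d27:-→d28:H2  best=H2
  + 75.88.78.0/24 (H0) depth=24
  + 185.110.246.64/28 (H0) depth=28
  + 223.177.144.0/20 (H0) depth=20
  + 223.177.0.0/16 (H1) depth=16

== LOOKUPS ==
["H0","no-route","H1","H1","H1","H1","H0","H0","H0","H0","H0","H1","H2"]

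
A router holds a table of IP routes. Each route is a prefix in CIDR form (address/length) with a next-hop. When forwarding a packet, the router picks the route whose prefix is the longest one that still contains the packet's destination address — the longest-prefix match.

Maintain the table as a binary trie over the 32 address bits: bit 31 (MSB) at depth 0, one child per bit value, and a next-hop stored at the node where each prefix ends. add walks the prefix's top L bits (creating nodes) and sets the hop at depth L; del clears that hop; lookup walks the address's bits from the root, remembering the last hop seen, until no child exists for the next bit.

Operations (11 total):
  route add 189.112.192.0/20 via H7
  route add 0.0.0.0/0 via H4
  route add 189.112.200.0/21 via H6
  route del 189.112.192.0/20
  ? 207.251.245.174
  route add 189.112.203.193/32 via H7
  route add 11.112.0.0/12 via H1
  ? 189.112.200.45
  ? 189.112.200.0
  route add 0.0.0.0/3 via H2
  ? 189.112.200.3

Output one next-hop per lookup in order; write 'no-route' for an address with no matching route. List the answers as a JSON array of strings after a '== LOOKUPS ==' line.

Process each operation:
  + 189.112.192.0/20 (H7) depth=20
  + 0.0.0.0/0 (H4) depth=0
  + 189.112.200.0/21 (H6) depth=21
  - 189.112.192.0/20 clear@20
  Q 207.251.245.174: descend 1 ; hops seen [H4] ; pick H4
  + 189.112.203.193/32 (H7) depth=32
  + 11.112.0.0/12 (H1) depth=12
  Q 189.112.200.45: descend 1011110101110000110010 ; hops seen [H4,H6] ; pick H6
  Q 189.112.200.0: descend 1011110101110000110010 ; hops seen [H4,H6] ; pick H6
  + 0.0.0.0/3 (H2) depth=3
  Q 189.112.200.3: descend 1011110101110000110010 ; hops seen [H4,H6] ; pick H6

== LOOKUPS ==
["H4","H6","H6","H6"]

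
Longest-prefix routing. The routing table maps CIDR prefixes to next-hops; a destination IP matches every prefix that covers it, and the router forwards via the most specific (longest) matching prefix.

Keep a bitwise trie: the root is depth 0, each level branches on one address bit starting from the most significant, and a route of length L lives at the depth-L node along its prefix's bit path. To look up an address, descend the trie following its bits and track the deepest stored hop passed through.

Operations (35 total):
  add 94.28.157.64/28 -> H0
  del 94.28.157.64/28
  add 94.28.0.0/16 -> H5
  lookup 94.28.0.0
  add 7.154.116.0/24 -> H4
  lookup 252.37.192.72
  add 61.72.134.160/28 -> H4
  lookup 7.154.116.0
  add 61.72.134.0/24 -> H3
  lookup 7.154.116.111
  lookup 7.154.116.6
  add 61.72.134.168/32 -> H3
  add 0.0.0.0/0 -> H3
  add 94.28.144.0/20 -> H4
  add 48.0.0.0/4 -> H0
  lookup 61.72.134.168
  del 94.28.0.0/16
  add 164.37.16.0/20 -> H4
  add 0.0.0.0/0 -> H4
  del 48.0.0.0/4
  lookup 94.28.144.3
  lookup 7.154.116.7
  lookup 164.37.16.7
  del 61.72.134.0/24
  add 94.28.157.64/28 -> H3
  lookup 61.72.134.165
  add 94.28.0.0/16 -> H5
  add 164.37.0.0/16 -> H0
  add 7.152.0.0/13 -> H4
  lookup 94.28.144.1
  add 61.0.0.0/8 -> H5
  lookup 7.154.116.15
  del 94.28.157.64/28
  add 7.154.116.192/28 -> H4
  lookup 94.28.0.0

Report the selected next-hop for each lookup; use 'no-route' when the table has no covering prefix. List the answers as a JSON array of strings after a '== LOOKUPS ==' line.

Apply in order:
  + 94.28.157.64/28 (H0) depth=28
  - 94.28.157.64/28 clear@28
  + 94.28.0.0/16 (H5) depth=16
  lookup 94.28.0.0: bits 0101111000011100 walk d0:-→d1:-→d2:-→d3:-→d4:-→d5:-→d6:-→d7:-→d8:-→d9:-→d10:-→d11:-→d12:-→d13:-→d14:-→d15:-→d16:H5 -> H5
  + 7.154.116.0/24 (H4) depth=24
  lookup 252.37.192.72: bits ε walk d0:- -> no-route
  + 61.72.134.160/28 (H4) depth=28
  lookup 7.154.116.0: bits 000001111001101001110100 walk d0:-→d1:-→d2:-→d3:-→d4:-→d5:-→d6:-→d7:-→d8:-→d9:-→d10:-→d11:-→d12:-→d13:-→d14:-→d15:-→d16:-→d17:-→d18:-→d19:-→d20:-→d21:-→d22:-→d23:-→d24:H4 -> H4
  + 61.72.134.0/24 (H3) depth=24
  lookup 7.154.116.111: bits 000001111001101001110100 walk d0:-→d1:-→d2:-→d3:-→d4:-→d5:-→d6:-→d7:-→d8:-→d9:-→d10:-→d11:-→d12:-→d13:-→d14:-→d15:-→d16:-→d17:-→d18:-→d19:-→d20:-→d21:-→d22:-→d23:-→d24:H4 -> H4
  lookup 7.154.116.6: bits 000001111001101001110100 walk d0:-→d1:-→d2:-→d3:-→d4:-→d5:-→d6:-→d7:-→d8:-→d9:-→d10:-→d11:-→d12:-→d13:-→d14:-→d15:-→d16:-→d17:-→d18:-→d19:-→d20:-→d21:-→d22:-→d23:-→d24:H4 -> H4
  + 61.72.134.168/32 (H3) depth=32
  + 0.0.0.0/0 (H3) depth=0
  + 94.28.144.0/20 (H4) depth=20
  + 48.0.0.0/4 (H0) depth=4
  lookup 61.72.134.168: bits 00111101010010001000011010101000 walk d0:H3→d1:-→d2:-→d3:-→d4:H0→d5:-→d6:-→d7:-→d8:-→d9:-→d10:-→d11:-→d12:-→d13:-→d14:-→d15:-→d16:-→d17:-→d18:-→d19:-→d20:-→d21:-→d22:-→d23:-→d24:H3→d25:-→d26:-→d27:-→d28:H4→d29:-→d30:-→d31:-→d32:H3 -> H3
  - 94.28.0.0/16 clear@16
  + 164.37.16.0/20 (H4) depth=20
  + 0.0.0.0/0 (H4) depth=0
  - 48.0.0.0/4 clear@4
  lookup 94.28.144.3: bits 01011110000111001001 walk d0:H4→d1:-→d2:-→d3:-→d4:-→d5:-→d6:-→d7:-→d8:-→d9:-→d10:-→d11:-→d12:-→d13:-→d14:-→d15:-→d16:-→d17:-→d18:-→d19:-→d20:H4 -> H4
  lookup 7.154.116.7: bits 000001111001101001110100 walk d0:H4→d1:-→d2:-→d3:-→d4:-→d5:-→d6:-→d7:-→d8:-→d9:-→d10:-→d11:-→d12:-→d13:-→d14:-→d15:-→d16:-→d17:-→d18:-→d19:-→d20:-→d21:-→d22:-→d23:-→d24:H4 -> H4
  lookup 164.37.16.7: bits 10100100001001010001 walk d0:H4→d1:-→d2:-→d3:-→d4:-→d5:-→d6:-→d7:-→d8:-→d9:-→d10:-→d11:-→d12:-→d13:-→d14:-→d15:-→d16:-→d17:-→d18:-→d19:-→d20:H4 -> H4
  - 61.72.134.0/24 clear@24
  + 94.28.157.64/28 (H3) depth=28
  lookup 61.72.134.165: bits 0011110101001000100001101010 walk d0:H4→d1:-→d2:-→d3:-→d4:-→d5:-→d6:-→d7:-→d8:-→d9:-→d10:-→d11:-→d12:-→d13:-→d14:-→d15:-→d16:-→d17:-→d18:-→d19:-→d20:-→d21:-→d22:-→d23:-→d24:-→d25:-→d26:-→d27:-→d28:H4 -> H4
  + 94.28.0.0/16 (H5) depth=16
  + 164.37.0.0/16 (H0) depth=16
  + 7.152.0.0/13 (H4) depth=13
  lookup 94.28.144.1: bits 01011110000111001001 walk d0:H4→d1:-→d2:-→d3:-→d4:-→d5:-→d6:-→d7:-→d8:-→d9:-→d10:-→d11:-→d12:-→d13:-→d14:-→d15:-→d16:H5→d17:-→d18:-→d19:-→d20:H4 -> H4
  + 61.0.0.0/8 (H5) depth=8
  lookup 7.154.116.15: bits 000001111001101001110100 walk d0:H4→d1:-→d2:-→d3:-→d4:-→d5:-→d6:-→d7:-→d8:-→d9:-→d10:-→d11:-→d12:-→d13:H4→d14:-→d15:-→d16:-→d17:-→d18:-→d19:-→d20:-→d21:-→d22:-→d23:-→d24:H4 -> H4
  - 94.28.157.64/28 clear@28
  + 7.154.116.192/28 (H4) depth=28
  lookup 94.28.0.0: bits 0101111000011100 walk d0:H4→d1:-→d2:-→d3:-→d4:-→d5:-→d6:-→d7:-→d8:-→d9:-→d10:-→d11:-→d12:-→d13:-→d14:-→d15:-→d16:H5 -> H5

== LOOKUPS ==
["H5","no-route","H4","H4","H4","H3","H4","H4","H4","H4","H4","H4","H5"]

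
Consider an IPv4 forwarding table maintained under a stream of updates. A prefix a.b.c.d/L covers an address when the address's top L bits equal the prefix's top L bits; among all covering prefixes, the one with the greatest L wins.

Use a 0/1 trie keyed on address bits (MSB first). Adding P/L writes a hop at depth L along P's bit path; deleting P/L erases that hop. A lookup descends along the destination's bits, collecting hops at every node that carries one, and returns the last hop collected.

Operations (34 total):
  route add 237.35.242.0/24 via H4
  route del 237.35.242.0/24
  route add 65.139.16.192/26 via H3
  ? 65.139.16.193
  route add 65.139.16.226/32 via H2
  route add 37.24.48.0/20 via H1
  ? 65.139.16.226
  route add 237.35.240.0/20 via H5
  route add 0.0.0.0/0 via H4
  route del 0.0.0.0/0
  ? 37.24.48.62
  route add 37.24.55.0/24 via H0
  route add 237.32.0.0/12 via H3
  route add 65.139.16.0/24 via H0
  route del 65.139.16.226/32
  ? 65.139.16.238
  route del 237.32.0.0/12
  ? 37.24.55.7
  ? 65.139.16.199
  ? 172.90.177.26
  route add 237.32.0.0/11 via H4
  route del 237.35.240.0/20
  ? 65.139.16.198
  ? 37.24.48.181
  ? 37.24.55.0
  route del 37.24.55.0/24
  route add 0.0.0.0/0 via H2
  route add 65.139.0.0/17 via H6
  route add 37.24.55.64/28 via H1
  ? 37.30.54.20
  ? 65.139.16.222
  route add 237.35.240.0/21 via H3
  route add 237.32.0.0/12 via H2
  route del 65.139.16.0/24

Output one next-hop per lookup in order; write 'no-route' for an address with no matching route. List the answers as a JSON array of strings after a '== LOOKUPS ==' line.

Process each operation:
  add 237.35.242.0/24 -> H4 at depth 24
  del 237.35.242.0/24 (clear depth 24)
  add 65.139.16.192/26 -> H3 at depth 26
  ? 65.139.16.193  path d0:-→d1:-→d2:-→d3:-→d4:-→d5:-→d6:-→d7:-→d8:-→d9:-→d10:-→d11:-→d12:-→d13:-→d14:-→d15:-→d16:-→d17:-→d18:-→d19:-→d20:-→d21:-→d22:-→d23:-→d24:-→d25:-→d26:H3  best=H3
  add 65.139.16.226/32 -> H2 at depth 32
  add 37.24.48.0/20 -> H1 at depth 20
  ? 65.139.16.226  path d0:-→d1:-→d2:-→d3:-→d4:-→d5:-→d6:-→d7:-→d8:-→d9:-→d10:-→d11:-→d12:-→d13:-→d14:-→d15:-→d16:-→d17:-→d18:-→d19:-→d20:-→d21:-→d22:-→d23:-→d24:-→d25:-→d26:H3→d27:-→d28:-→d29:-→d30:-→d31:-→d32:H2  best=H2
  add 237.35.240.0/20 -> H5 at depth 20
  add 0.0.0.0/0 -> H4 at depth 0
  del 0.0.0.0/0 (clear depth 0)
  ? 37.24.48.62  path d0:-→d1:-→d2:-→d3:-→d4:-→d5:-→d6:-→d7:-→d8:-→d9:-→d10:-→d11:-→d12:-→d13:-→d14:-→d15:-→d16:-→d17:-→d18:-→d19:-→d20:H1  best=H1
  add 37.24.55.0/24 -> H0 at depth 24
  add 237.32.0.0/12 -> H3 at depth 12
  add 65.139.16.0/24 -> H0 at depth 24
  del 65.139.16.226/32 (clear depth 32)
  ? 65.139.16.238  path d0:-→d1:-→d2:-→d3:-→d4:-→d5:-→d6:-→d7:-→d8:-→d9:-→d10:-→d11:-→d12:-→d13:-→d14:-→d15:-→d16:-→d17:-→d18:-→d19:-→d20:-→d21:-→d22:-→d23:-→d24:H0→d25:-→d26:H3→d27:-→d28:-  best=H3
  del 237.32.0.0/12 (clear depth 12)
  ? 37.24.55.7  path d0:-→d1:-→d2:-→d3:-→d4:-→d5:-→d6:-→d7:-→d8:-→d9:-→d10:-→d11:-→d12:-→d13:-→d14:-→d15:-→d16:-→d17:-→d18:-→d19:-→d20:H1→d21:-→d22:-→d23:-→d24:H0  best=H0
  ? 65.139.16.199  path d0:-→d1:-→d2:-→d3:-→d4:-→d5:-→d6:-→d7:-→d8:-→d9:-→d10:-→d11:-→d12:-→d13:-→d14:-→d15:-→d16:-→d17:-→d18:-→d19:-→d20:-→d21:-→d22:-→d23:-→d24:H0→d25:-→d26:H3  best=H3
  ? 172.90.177.26  path d0:-→d1:-  best=no-route
  add 237.32.0.0/11 -> H4 at depth 11
  del 237.35.240.0/20 (clear depth 20)
  ? 65.139.16.198  path d0:-→d1:-→d2:-→d3:-→d4:-→d5:-→d6:-→d7:-→d8:-→d9:-→d10:-→d11:-→d12:-→d13:-→d14:-→d15:-→d16:-→d17:-→d18:-→d19:-→d20:-→d21:-→d22:-→d23:-→d24:H0→d25:-→d26:H3  best=H3
  ? 37.24.48.181  path d0:-→d1:-→d2:-→d3:-→d4:-→d5:-→d6:-→d7:-→d8:-→d9:-→d10:-→d11:-→d12:-→d13:-→d14:-→d15:-→d16:-→d17:-→d18:-→d19:-→d20:H1→d21:-  best=H1
  ? 37.24.55.0  path d0:-→d1:-→d2:-→d3:-→d4:-→d5:-→d6:-→d7:-→d8:-→d9:-→d10:-→d11:-→d12:-→d13:-→d14:-→d15:-→d16:-→d17:-→d18:-→d19:-→d20:H1→d21:-→d22:-→d23:-→d24:H0  best=H0
  del 37.24.55.0/24 (clear depth 24)
  add 0.0.0.0/0 -> H2 at depth 0
  add 65.139.0.0/17 -> H6 at depth 17
  add 37.24.55.64/28 -> H1 at depth 28
  ? 37.30.54.20  path d0:H2→d1:-→d2:-→d3:-→d4:-→d5:-→d6:-→d7:-→d8:-→d9:-→d10:-→d11:-→d12:-→d13:-  best=H2
  ? 65.139.16.222  path d0:H2→d1:-→d2:-→d3:-→d4:-→d5:-→d6:-→d7:-→d8:-→d9:-→d10:-→d11:-→d12:-→d13:-→d14:-→d15:-→d16:-→d17:H6→d18:-→d19:-→d20:-→d21:-→d22:-→d23:-→d24:H0→d25:-→d26:H3  best=H3
  add 237.35.240.0/21 -> H3 at depth 21
  add 237.32.0.0/12 -> H2 at depth 12
  del 65.139.16.0/24 (clear depth 24)

== LOOKUPS ==
["H3","H2","H1","H3","H0","H3","no-route","H3","H1","H0","H2","H3"]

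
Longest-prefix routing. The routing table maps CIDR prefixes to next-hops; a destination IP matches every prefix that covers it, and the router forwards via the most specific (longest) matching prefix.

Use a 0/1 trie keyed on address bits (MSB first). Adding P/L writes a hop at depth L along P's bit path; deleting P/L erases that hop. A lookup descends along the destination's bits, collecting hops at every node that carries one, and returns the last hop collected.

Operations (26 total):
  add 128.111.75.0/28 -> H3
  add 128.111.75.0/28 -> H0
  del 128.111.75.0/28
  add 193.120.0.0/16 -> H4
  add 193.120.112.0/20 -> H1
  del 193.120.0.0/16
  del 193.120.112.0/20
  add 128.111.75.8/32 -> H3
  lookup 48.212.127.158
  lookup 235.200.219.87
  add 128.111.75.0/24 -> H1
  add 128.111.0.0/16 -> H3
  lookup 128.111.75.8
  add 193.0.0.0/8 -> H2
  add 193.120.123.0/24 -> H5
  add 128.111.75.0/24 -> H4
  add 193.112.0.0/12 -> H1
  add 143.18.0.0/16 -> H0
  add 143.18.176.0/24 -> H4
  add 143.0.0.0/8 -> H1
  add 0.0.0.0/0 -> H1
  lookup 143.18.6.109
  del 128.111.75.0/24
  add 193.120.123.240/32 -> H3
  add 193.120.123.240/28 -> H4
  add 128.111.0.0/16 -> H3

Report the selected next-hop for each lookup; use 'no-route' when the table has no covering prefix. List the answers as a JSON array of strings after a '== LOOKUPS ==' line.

Apply in order:
  add 128.111.75.0/28 -> H3 at depth 28
  add 128.111.75.0/28 -> H0 at depth 28
  - 128.111.75.0/28 clear@28
  add 193.120.0.0/16 -> H4 at depth 16
  add 193.120.112.0/20 -> H1 at depth 20
  - 193.120.0.0/16 clear@16
  - 193.120.112.0/20 clear@20
  add 128.111.75.8/32 -> H3 at depth 32
  Q 48.212.127.158: descend ε ; hops seen [∅] ; pick no-route
  Q 235.200.219.87: descend 11 ; hops seen [∅] ; pick no-route
  add 128.111.75.0/24 -> H1 at depth 24
  add 128.111.0.0/16 -> H3 at depth 16
  Q 128.111.75.8: descend 10000000011011110100101100001000 ; hops seen [H3,H1,H3] ; pick H3
  add 193.0.0.0/8 -> H2 at depth 8
  add 193.120.123.0/24 -> H5 at depth 24
  add 128.111.75.0/24 -> H4 at depth 24
  add 193.112.0.0/12 -> H1 at depth 12
  add 143.18.0.0/16 -> H0 at depth 16
  add 143.18.176.0/24 -> H4 at depth 24
  add 143.0.0.0/8 -> H1 at depth 8
  add 0.0.0.0/0 -> H1 at depth 0
  Q 143.18.6.109: descend 1000111100010010 ; hops seen [H1,H1,H0] ; pick H0
  - 128.111.75.0/24 clear@24
  add 193.120.123.240/32 -> H3 at depth 32
  add 193.120.123.240/28 -> H4 at depth 28
  add 128.111.0.0/16 -> H3 at depth 16

== LOOKUPS ==
["no-route","no-route","H3","H0"]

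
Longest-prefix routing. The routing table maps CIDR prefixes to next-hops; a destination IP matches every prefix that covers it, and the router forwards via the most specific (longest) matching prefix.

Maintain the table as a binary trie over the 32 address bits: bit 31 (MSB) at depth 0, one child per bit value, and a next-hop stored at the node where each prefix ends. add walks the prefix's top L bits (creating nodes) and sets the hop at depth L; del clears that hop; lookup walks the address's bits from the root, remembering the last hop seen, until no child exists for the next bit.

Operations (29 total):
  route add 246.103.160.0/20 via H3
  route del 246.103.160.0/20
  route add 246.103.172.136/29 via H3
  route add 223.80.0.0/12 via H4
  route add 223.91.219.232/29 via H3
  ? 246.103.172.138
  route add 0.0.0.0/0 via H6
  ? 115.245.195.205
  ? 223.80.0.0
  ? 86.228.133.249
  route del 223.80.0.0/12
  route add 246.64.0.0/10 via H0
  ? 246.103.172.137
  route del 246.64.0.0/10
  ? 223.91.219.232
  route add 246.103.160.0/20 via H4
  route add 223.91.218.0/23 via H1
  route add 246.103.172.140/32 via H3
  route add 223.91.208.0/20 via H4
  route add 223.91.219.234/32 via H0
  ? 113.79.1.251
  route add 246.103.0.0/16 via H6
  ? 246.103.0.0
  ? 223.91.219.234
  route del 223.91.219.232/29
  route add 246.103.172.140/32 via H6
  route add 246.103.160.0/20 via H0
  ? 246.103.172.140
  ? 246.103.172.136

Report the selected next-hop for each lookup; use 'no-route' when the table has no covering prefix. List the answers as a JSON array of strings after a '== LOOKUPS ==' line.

Trace:
  add 246.103.160.0/20 -> H3 at depth 20
  - 246.103.160.0/20 clear@20
  add 246.103.172.136/29 -> H3 at depth 29
  add 223.80.0.0/12 -> H4 at depth 12
  add 223.91.219.232/29 -> H3 at depth 29
  Q 246.103.172.138: descend 11110110011001111010110010001 ; hops seen [H3] ; pick H3
  add 0.0.0.0/0 -> H6 at depth 0
  Q 115.245.195.205: descend ε ; hops seen [H6] ; pick H6
  Q 223.80.0.0: descend 110111110101 ; hops seen [H6,H4] ; pick H4
  Q 86.228.133.249: descend ε ; hops seen [H6] ; pick H6
  - 223.80.0.0/12 clear@12
  add 246.64.0.0/10 -> H0 at depth 10
  Q 246.103.172.137: descend 11110110011001111010110010001 ; hops seen [H6,H0,H3] ; pick H3
  - 246.64.0.0/10 clear@10
  Q 223.91.219.232: descend 11011111010110111101101111101 ; hops seen [H6,H3] ; pick H3
  add 246.103.160.0/20 -> H4 at depth 20
  add 223.91.218.0/23 -> H1 at depth 23
  add 246.103.172.140/32 -> H3 at depth 32
  add 223.91.208.0/20 -> H4 at depth 20
  add 223.91.219.234/32 -> H0 at depth 32
  Q 113.79.1.251: descend ε ; hops seen [H6] ; pick H6
  add 246.103.0.0/16 -> H6 at depth 16
  Q 246.103.0.0: descend 1111011001100111 ; hops seen [H6,H6] ; pick H6
  Q 223.91.219.234: descend 11011111010110111101101111101010 ; hops seen [H6,H4,H1,H3,H0] ; pick H0
  - 223.91.219.232/29 clear@29
  add 246.103.172.140/32 -> H6 at depth 32
  add 246.103.160.0/20 -> H0 at depth 20
  Q 246.103.172.140: descend 11110110011001111010110010001100 ; hops seen [H6,H6,H0,H3,H6] ; pick H6
  Q 246.103.172.136: descend 11110110011001111010110010001 ; hops seen [H6,H6,H0,H3] ; pick H3

== LOOKUPS ==
["H3","H6","H4","H6","H3","H3","H6","H6","H0","H6","H3"]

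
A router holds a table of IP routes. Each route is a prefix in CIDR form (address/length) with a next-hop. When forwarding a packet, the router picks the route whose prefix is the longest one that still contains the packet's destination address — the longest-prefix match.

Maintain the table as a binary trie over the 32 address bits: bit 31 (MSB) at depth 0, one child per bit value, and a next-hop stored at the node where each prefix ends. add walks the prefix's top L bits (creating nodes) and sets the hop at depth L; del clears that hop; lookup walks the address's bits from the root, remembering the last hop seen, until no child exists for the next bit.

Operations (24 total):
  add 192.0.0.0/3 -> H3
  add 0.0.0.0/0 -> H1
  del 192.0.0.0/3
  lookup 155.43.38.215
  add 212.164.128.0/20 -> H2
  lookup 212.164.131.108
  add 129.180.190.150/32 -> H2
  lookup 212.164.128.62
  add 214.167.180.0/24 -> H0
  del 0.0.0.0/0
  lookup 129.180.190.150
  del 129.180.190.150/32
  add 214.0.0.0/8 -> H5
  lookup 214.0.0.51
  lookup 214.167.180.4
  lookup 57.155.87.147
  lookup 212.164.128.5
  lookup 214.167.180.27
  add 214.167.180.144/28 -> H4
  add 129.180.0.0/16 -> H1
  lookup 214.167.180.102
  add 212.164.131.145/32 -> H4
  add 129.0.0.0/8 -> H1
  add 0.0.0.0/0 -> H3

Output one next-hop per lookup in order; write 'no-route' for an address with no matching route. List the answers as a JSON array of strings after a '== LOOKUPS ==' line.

Process each operation:
  + 192.0.0.0/3 (H3) depth=3
  + 0.0.0.0/0 (H1) depth=0
  del 192.0.0.0/3 (clear depth 3)
  Q 155.43.38.215: descend 1 ; hops seen [H1] ; pick H1
  + 212.164.128.0/20 (H2) depth=20
  Q 212.164.131.108: descend 11010100101001001000 ; hops seen [H1,H2] ; pick H2
  + 129.180.190.150/32 (H2) depth=32
  Q 212.164.128.62: descend 11010100101001001000 ; hops seen [H1,H2] ; pick H2
  + 214.167.180.0/24 (H0) depth=24
  del 0.0.0.0/0 (clear depth 0)
  Q 129.180.190.150: descend 10000001101101001011111010010110 ; hops seen [H2] ; pick H2
  del 129.180.190.150/32 (clear depth 32)
  + 214.0.0.0/8 (H5) depth=8
  Q 214.0.0.51: descend 11010110 ; hops seen [H5] ; pick H5
  Q 214.167.180.4: descend 110101101010011110110100 ; hops seen [H5,H0] ; pick H0
  Q 57.155.87.147: descend ε ; hops seen [∅] ; pick no-route
  Q 212.164.128.5: descend 11010100101001001000 ; hops seen [H2] ; pick H2
  Q 214.167.180.27: descend 110101101010011110110100 ; hops seen [H5,H0] ; pick H0
  + 214.167.180.144/28 (H4) depth=28
  + 129.180.0.0/16 (H1) depth=16
  Q 214.167.180.102: descend 110101101010011110110100 ; hops seen [H5,H0] ; pick H0
  + 212.164.131.145/32 (H4) depth=32
  + 129.0.0.0/8 (H1) depth=8
  + 0.0.0.0/0 (H3) depth=0

== LOOKUPS ==
["H1","H2","H2","H2","H5","H0","no-route","H2","H0","H0"]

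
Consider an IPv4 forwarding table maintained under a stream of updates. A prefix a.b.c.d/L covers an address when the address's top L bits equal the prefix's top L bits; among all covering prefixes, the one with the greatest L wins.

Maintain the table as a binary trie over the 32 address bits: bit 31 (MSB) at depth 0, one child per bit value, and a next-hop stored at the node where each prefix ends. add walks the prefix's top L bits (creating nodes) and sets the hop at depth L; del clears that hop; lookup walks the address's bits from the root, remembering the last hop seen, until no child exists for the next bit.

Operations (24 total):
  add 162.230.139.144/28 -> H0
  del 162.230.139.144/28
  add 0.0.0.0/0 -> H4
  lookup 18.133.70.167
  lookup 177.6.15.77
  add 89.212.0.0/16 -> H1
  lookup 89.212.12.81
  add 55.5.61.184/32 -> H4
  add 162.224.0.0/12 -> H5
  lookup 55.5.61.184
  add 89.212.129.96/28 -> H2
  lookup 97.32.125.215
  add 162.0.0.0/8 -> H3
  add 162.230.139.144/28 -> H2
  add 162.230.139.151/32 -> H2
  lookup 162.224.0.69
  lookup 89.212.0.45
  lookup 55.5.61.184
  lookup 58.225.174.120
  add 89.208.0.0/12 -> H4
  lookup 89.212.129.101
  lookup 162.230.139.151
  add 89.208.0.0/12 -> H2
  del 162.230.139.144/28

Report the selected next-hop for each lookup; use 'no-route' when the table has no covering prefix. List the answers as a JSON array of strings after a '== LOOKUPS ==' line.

Trace:
  add 162.230.139.144/28 -> H0 at depth 28
  - 162.230.139.144/28 clear@28
  add 0.0.0.0/0 -> H4 at depth 0
  ? 18.133.70.167  path d0:H4  best=H4
  ? 177.6.15.77  path d0:H4→d1:-→d2:-→d3:-  best=H4
  add 89.212.0.0/16 -> H1 at depth 16
  ? 89.212.12.81  path d0:H4→d1:-→d2:-→d3:-→d4:-→d5:-→d6:-→d7:-→d8:-→d9:-→d10:-→d11:-→d12:-→d13:-→d14:-→d15:-→d16:H1  best=H1
  add 55.5.61.184/32 -> H4 at depth 32
  add 162.224.0.0/12 -> H5 at depth 12
  ? 55.5.61.184  path d0:H4→d1:-→d2:-→d3:-→d4:-→d5:-→d6:-→d7:-→d8:-→d9:-→d10:-→d11:-→d12:-→d13:-→d14:-→d15:-→d16:-→d17:-→d18:-→d19:-→d20:-→d21:-→d22:-→d23:-→d24:-→d25:-→d26:-→d27:-→d28:-→d29:-→d30:-→d31:-→d32:H4  best=H4
  add 89.212.129.96/28 -> H2 at depth 28
  ? 97.32.125.215  path d0:H4→d1:-→d2:-  best=H4
  add 162.0.0.0/8 -> H3 at depth 8
  add 162.230.139.144/28 -> H2 at depth 28
  add 162.230.139.151/32 -> H2 at depth 32
  ? 162.224.0.69  path d0:H4→d1:-→d2:-→d3:-→d4:-→d5:-→d6:-→d7:-→d8:H3→d9:-→d10:-→d11:-→d12:H5→d13:-  best=H5
  ? 89.212.0.45  path d0:H4→d1:-→d2:-→d3:-→d4:-→d5:-→d6:-→d7:-→d8:-→d9:-→d10:-→d11:-→d12:-→d13:-→d14:-→d15:-→d16:H1  best=H1
  ? 55.5.61.184  path d0:H4→d1:-→d2:-→d3:-→d4:-→d5:-→d6:-→d7:-→d8:-→d9:-→d10:-→d11:-→d12:-→d13:-→d14:-→d15:-→d16:-→d17:-→d18:-→d19:-→d20:-→d21:-→d22:-→d23:-→d24:-→d25:-→d26:-→d27:-→d28:-→d29:-→d30:-→d31:-→d32:H4  best=H4
  ? 58.225.174.120  path d0:H4→d1:-→d2:-→d3:-→d4:-  best=H4
  add 89.208.0.0/12 -> H4 at depth 12
  ? 89.212.129.101  path d0:H4→d1:-→d2:-→d3:-→d4:-→d5:-→d6:-→d7:-→d8:-→d9:-→d10:-→d11:-→d12:H4→d13:-→d14:-→d15:-→d16:H1→d17:-→d18:-→d19:-→d20:-→d21:-→d22:-→d23:-→d24:-→d25:-→d26:-→d27:-→d28:H2  best=H2
  ? 162.230.139.151  path d0:H4→d1:-→d2:-→d3:-→d4:-→d5:-→d6:-→d7:-→d8:H3→d9:-→d10:-→d11:-→d12:H5→d13:-→d14:-→d15:-→d16:-→d17:-→d18:-→d19:-→d20:-→d21:-→d22:-→d23:-→d24:-→d25:-→d26:-→d27:-→d28:H2→d29:-→d30:-→d31:-→d32:H2  best=H2
  add 89.208.0.0/12 -> H2 at depth 12
  - 162.230.139.144/28 clear@28

== LOOKUPS ==
["H4","H4","H1","H4","H4","H5","H1","H4","H4","H2","H2"]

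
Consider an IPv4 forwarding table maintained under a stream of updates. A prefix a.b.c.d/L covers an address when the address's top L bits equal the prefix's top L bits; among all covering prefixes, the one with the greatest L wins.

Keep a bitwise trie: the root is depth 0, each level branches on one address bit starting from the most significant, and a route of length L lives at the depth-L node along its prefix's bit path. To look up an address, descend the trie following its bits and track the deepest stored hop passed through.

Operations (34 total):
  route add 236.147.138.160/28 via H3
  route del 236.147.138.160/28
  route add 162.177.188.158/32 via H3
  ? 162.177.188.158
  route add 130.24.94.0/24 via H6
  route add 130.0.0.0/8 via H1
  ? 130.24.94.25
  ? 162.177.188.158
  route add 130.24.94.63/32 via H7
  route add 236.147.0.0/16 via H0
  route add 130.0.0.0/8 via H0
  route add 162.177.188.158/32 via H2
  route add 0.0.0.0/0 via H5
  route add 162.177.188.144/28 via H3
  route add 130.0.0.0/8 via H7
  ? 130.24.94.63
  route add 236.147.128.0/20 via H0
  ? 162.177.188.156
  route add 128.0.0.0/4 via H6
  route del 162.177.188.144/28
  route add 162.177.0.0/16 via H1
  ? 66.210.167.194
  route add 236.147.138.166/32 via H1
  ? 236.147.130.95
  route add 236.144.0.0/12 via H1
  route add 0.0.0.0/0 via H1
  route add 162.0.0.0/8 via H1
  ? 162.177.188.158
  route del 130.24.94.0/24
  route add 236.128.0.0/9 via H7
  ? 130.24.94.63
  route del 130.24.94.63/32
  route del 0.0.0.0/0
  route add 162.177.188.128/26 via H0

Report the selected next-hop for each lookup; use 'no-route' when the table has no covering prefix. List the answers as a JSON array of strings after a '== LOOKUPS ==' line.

Process each operation:
  add 236.147.138.160/28 -> H3 at depth 28
  - 236.147.138.160/28 clear@28
  add 162.177.188.158/32 -> H3 at depth 32
  Q 162.177.188.158: descend 10100010101100011011110010011110 ; hops seen [H3] ; pick H3
  add 130.24.94.0/24 -> H6 at depth 24
  add 130.0.0.0/8 -> H1 at depth 8
  Q 130.24.94.25: descend 100000100001100001011110 ; hops seen [H1,H6] ; pick H6
  Q 162.177.188.158: descend 10100010101100011011110010011110 ; hops seen [H3] ; pick H3
  add 130.24.94.63/32 -> H7 at depth 32
  add 236.147.0.0/16 -> H0 at depth 16
  add 130.0.0.0/8 -> H0 at depth 8
  add 162.177.188.158/32 -> H2 at depth 32
  add 0.0.0.0/0 -> H5 at depth 0
  add 162.177.188.144/28 -> H3 at depth 28
  add 130.0.0.0/8 -> H7 at depth 8
  Q 130.24.94.63: descend 10000010000110000101111000111111 ; hops seen [H5,H7,H6,H7] ; pick H7
  add 236.147.128.0/20 -> H0 at depth 20
  Q 162.177.188.156: descend 101000101011000110111100100111 ; hops seen [H5,H3] ; pick H3
  add 128.0.0.0/4 -> H6 at depth 4
  - 162.177.188.144/28 clear@28
  add 162.177.0.0/16 -> H1 at depth 16
  Q 66.210.167.194: descend ε ; hops seen [H5] ; pick H5
  add 236.147.138.166/32 -> H1 at depth 32
  Q 236.147.130.95: descend 11101100100100111000 ; hops seen [H5,H0,H0] ; pick H0
  add 236.144.0.0/12 -> H1 at depth 12
  add 0.0.0.0/0 -> H1 at depth 0
  add 162.0.0.0/8 -> H1 at depth 8
  Q 162.177.188.158: descend 10100010101100011011110010011110 ; hops seen [H1,H1,H1,H2] ; pick H2
  - 130.24.94.0/24 clear@24
  add 236.128.0.0/9 -> H7 at depth 9
  Q 130.24.94.63: descend 10000010000110000101111000111111 ; hops seen [H1,H6,H7,H7] ; pick H7
  - 130.24.94.63/32 clear@32
  - 0.0.0.0/0 clear@0
  add 162.177.188.128/26 -> H0 at depth 26

== LOOKUPS ==
["H3","H6","H3","H7","H3","H5","H0","H2","H7"]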